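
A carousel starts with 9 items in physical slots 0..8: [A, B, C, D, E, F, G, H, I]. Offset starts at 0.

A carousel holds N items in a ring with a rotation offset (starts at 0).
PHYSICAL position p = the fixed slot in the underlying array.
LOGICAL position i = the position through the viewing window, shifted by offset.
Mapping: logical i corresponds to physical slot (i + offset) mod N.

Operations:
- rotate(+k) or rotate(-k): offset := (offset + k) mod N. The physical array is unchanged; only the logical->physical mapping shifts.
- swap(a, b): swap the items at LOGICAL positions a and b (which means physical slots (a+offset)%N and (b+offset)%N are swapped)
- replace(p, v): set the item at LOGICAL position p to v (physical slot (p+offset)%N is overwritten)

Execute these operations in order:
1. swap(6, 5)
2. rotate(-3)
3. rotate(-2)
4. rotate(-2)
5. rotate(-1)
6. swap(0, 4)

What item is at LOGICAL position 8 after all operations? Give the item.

After op 1 (swap(6, 5)): offset=0, physical=[A,B,C,D,E,G,F,H,I], logical=[A,B,C,D,E,G,F,H,I]
After op 2 (rotate(-3)): offset=6, physical=[A,B,C,D,E,G,F,H,I], logical=[F,H,I,A,B,C,D,E,G]
After op 3 (rotate(-2)): offset=4, physical=[A,B,C,D,E,G,F,H,I], logical=[E,G,F,H,I,A,B,C,D]
After op 4 (rotate(-2)): offset=2, physical=[A,B,C,D,E,G,F,H,I], logical=[C,D,E,G,F,H,I,A,B]
After op 5 (rotate(-1)): offset=1, physical=[A,B,C,D,E,G,F,H,I], logical=[B,C,D,E,G,F,H,I,A]
After op 6 (swap(0, 4)): offset=1, physical=[A,G,C,D,E,B,F,H,I], logical=[G,C,D,E,B,F,H,I,A]

Answer: A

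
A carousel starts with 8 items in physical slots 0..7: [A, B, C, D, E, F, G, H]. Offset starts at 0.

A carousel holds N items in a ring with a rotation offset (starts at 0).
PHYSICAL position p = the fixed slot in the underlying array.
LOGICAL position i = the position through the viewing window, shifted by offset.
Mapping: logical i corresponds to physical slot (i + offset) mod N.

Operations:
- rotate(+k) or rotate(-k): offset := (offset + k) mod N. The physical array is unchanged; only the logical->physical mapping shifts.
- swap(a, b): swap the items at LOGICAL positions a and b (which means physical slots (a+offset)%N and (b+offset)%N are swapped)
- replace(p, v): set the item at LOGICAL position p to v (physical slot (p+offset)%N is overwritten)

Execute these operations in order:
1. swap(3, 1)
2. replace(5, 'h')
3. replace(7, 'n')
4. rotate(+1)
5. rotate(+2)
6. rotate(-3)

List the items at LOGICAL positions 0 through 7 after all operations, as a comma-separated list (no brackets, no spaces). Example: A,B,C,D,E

After op 1 (swap(3, 1)): offset=0, physical=[A,D,C,B,E,F,G,H], logical=[A,D,C,B,E,F,G,H]
After op 2 (replace(5, 'h')): offset=0, physical=[A,D,C,B,E,h,G,H], logical=[A,D,C,B,E,h,G,H]
After op 3 (replace(7, 'n')): offset=0, physical=[A,D,C,B,E,h,G,n], logical=[A,D,C,B,E,h,G,n]
After op 4 (rotate(+1)): offset=1, physical=[A,D,C,B,E,h,G,n], logical=[D,C,B,E,h,G,n,A]
After op 5 (rotate(+2)): offset=3, physical=[A,D,C,B,E,h,G,n], logical=[B,E,h,G,n,A,D,C]
After op 6 (rotate(-3)): offset=0, physical=[A,D,C,B,E,h,G,n], logical=[A,D,C,B,E,h,G,n]

Answer: A,D,C,B,E,h,G,n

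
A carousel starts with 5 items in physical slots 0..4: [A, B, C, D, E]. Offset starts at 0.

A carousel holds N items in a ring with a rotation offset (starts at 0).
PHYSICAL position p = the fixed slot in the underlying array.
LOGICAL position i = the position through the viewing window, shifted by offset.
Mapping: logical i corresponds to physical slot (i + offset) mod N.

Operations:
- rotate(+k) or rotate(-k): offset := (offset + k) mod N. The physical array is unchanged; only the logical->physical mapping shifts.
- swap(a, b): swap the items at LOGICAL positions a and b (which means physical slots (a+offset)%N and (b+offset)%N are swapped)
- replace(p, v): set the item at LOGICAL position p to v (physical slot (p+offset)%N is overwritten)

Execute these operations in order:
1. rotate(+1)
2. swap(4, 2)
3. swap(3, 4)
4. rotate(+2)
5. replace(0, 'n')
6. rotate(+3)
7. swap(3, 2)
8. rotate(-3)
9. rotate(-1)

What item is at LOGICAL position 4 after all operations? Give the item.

Answer: B

Derivation:
After op 1 (rotate(+1)): offset=1, physical=[A,B,C,D,E], logical=[B,C,D,E,A]
After op 2 (swap(4, 2)): offset=1, physical=[D,B,C,A,E], logical=[B,C,A,E,D]
After op 3 (swap(3, 4)): offset=1, physical=[E,B,C,A,D], logical=[B,C,A,D,E]
After op 4 (rotate(+2)): offset=3, physical=[E,B,C,A,D], logical=[A,D,E,B,C]
After op 5 (replace(0, 'n')): offset=3, physical=[E,B,C,n,D], logical=[n,D,E,B,C]
After op 6 (rotate(+3)): offset=1, physical=[E,B,C,n,D], logical=[B,C,n,D,E]
After op 7 (swap(3, 2)): offset=1, physical=[E,B,C,D,n], logical=[B,C,D,n,E]
After op 8 (rotate(-3)): offset=3, physical=[E,B,C,D,n], logical=[D,n,E,B,C]
After op 9 (rotate(-1)): offset=2, physical=[E,B,C,D,n], logical=[C,D,n,E,B]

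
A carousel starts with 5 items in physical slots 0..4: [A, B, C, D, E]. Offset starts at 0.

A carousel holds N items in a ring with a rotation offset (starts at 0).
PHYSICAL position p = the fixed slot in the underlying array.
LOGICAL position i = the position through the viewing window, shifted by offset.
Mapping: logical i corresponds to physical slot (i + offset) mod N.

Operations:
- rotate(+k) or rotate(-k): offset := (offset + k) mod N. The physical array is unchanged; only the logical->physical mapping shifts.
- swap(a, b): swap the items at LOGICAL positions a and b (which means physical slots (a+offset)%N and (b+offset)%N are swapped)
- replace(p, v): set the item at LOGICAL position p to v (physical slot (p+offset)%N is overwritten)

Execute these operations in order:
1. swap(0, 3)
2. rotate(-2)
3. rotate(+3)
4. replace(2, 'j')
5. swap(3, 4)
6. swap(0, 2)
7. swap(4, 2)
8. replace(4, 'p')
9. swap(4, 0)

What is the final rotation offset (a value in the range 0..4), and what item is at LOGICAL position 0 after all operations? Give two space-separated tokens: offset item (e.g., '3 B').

Answer: 1 p

Derivation:
After op 1 (swap(0, 3)): offset=0, physical=[D,B,C,A,E], logical=[D,B,C,A,E]
After op 2 (rotate(-2)): offset=3, physical=[D,B,C,A,E], logical=[A,E,D,B,C]
After op 3 (rotate(+3)): offset=1, physical=[D,B,C,A,E], logical=[B,C,A,E,D]
After op 4 (replace(2, 'j')): offset=1, physical=[D,B,C,j,E], logical=[B,C,j,E,D]
After op 5 (swap(3, 4)): offset=1, physical=[E,B,C,j,D], logical=[B,C,j,D,E]
After op 6 (swap(0, 2)): offset=1, physical=[E,j,C,B,D], logical=[j,C,B,D,E]
After op 7 (swap(4, 2)): offset=1, physical=[B,j,C,E,D], logical=[j,C,E,D,B]
After op 8 (replace(4, 'p')): offset=1, physical=[p,j,C,E,D], logical=[j,C,E,D,p]
After op 9 (swap(4, 0)): offset=1, physical=[j,p,C,E,D], logical=[p,C,E,D,j]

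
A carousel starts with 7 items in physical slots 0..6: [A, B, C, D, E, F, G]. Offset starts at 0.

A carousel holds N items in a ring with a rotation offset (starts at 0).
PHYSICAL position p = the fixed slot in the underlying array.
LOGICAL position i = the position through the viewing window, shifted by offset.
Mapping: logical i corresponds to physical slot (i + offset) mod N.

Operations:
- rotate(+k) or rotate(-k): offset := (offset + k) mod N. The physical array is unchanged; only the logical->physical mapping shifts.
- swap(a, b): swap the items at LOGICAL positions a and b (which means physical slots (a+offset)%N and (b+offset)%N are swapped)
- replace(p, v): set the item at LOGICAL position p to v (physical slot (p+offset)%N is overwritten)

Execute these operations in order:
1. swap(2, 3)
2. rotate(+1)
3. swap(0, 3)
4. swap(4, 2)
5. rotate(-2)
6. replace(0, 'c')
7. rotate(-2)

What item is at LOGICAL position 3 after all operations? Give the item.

After op 1 (swap(2, 3)): offset=0, physical=[A,B,D,C,E,F,G], logical=[A,B,D,C,E,F,G]
After op 2 (rotate(+1)): offset=1, physical=[A,B,D,C,E,F,G], logical=[B,D,C,E,F,G,A]
After op 3 (swap(0, 3)): offset=1, physical=[A,E,D,C,B,F,G], logical=[E,D,C,B,F,G,A]
After op 4 (swap(4, 2)): offset=1, physical=[A,E,D,F,B,C,G], logical=[E,D,F,B,C,G,A]
After op 5 (rotate(-2)): offset=6, physical=[A,E,D,F,B,C,G], logical=[G,A,E,D,F,B,C]
After op 6 (replace(0, 'c')): offset=6, physical=[A,E,D,F,B,C,c], logical=[c,A,E,D,F,B,C]
After op 7 (rotate(-2)): offset=4, physical=[A,E,D,F,B,C,c], logical=[B,C,c,A,E,D,F]

Answer: A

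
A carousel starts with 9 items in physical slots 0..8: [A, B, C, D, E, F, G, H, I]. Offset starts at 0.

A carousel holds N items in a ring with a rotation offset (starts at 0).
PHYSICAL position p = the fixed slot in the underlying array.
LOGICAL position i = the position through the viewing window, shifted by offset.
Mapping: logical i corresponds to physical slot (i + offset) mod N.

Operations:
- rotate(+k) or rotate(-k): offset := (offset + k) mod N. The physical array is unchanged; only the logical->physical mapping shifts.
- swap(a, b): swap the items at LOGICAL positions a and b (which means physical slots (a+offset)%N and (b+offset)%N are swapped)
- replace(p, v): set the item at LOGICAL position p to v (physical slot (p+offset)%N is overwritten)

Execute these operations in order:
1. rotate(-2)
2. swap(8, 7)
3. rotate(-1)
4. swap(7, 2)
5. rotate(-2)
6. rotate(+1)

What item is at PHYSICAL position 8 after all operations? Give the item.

Answer: E

Derivation:
After op 1 (rotate(-2)): offset=7, physical=[A,B,C,D,E,F,G,H,I], logical=[H,I,A,B,C,D,E,F,G]
After op 2 (swap(8, 7)): offset=7, physical=[A,B,C,D,E,G,F,H,I], logical=[H,I,A,B,C,D,E,G,F]
After op 3 (rotate(-1)): offset=6, physical=[A,B,C,D,E,G,F,H,I], logical=[F,H,I,A,B,C,D,E,G]
After op 4 (swap(7, 2)): offset=6, physical=[A,B,C,D,I,G,F,H,E], logical=[F,H,E,A,B,C,D,I,G]
After op 5 (rotate(-2)): offset=4, physical=[A,B,C,D,I,G,F,H,E], logical=[I,G,F,H,E,A,B,C,D]
After op 6 (rotate(+1)): offset=5, physical=[A,B,C,D,I,G,F,H,E], logical=[G,F,H,E,A,B,C,D,I]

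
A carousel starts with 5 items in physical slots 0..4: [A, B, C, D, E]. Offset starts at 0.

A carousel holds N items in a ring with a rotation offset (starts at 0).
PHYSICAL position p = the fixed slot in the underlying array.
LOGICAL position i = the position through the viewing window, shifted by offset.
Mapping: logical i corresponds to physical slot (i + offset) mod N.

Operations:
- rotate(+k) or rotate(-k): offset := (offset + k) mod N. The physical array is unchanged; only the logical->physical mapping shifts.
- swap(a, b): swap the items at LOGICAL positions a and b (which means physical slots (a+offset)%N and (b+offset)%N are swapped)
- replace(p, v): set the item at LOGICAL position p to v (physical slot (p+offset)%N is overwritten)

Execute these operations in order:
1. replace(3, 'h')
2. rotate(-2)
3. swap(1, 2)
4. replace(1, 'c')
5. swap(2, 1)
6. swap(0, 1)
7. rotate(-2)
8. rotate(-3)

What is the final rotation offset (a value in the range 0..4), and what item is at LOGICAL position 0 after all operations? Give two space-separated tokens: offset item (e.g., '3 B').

After op 1 (replace(3, 'h')): offset=0, physical=[A,B,C,h,E], logical=[A,B,C,h,E]
After op 2 (rotate(-2)): offset=3, physical=[A,B,C,h,E], logical=[h,E,A,B,C]
After op 3 (swap(1, 2)): offset=3, physical=[E,B,C,h,A], logical=[h,A,E,B,C]
After op 4 (replace(1, 'c')): offset=3, physical=[E,B,C,h,c], logical=[h,c,E,B,C]
After op 5 (swap(2, 1)): offset=3, physical=[c,B,C,h,E], logical=[h,E,c,B,C]
After op 6 (swap(0, 1)): offset=3, physical=[c,B,C,E,h], logical=[E,h,c,B,C]
After op 7 (rotate(-2)): offset=1, physical=[c,B,C,E,h], logical=[B,C,E,h,c]
After op 8 (rotate(-3)): offset=3, physical=[c,B,C,E,h], logical=[E,h,c,B,C]

Answer: 3 E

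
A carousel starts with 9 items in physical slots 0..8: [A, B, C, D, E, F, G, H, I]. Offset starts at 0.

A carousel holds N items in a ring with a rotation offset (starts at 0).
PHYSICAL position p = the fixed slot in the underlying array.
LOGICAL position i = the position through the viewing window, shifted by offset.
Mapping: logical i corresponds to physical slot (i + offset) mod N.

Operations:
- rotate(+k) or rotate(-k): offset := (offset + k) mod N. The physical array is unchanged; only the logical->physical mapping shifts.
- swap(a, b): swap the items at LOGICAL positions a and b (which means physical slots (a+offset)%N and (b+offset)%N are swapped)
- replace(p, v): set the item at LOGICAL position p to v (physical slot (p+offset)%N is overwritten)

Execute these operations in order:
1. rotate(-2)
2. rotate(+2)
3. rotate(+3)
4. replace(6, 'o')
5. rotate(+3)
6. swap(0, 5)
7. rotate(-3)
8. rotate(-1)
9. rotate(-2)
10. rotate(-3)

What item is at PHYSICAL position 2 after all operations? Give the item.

After op 1 (rotate(-2)): offset=7, physical=[A,B,C,D,E,F,G,H,I], logical=[H,I,A,B,C,D,E,F,G]
After op 2 (rotate(+2)): offset=0, physical=[A,B,C,D,E,F,G,H,I], logical=[A,B,C,D,E,F,G,H,I]
After op 3 (rotate(+3)): offset=3, physical=[A,B,C,D,E,F,G,H,I], logical=[D,E,F,G,H,I,A,B,C]
After op 4 (replace(6, 'o')): offset=3, physical=[o,B,C,D,E,F,G,H,I], logical=[D,E,F,G,H,I,o,B,C]
After op 5 (rotate(+3)): offset=6, physical=[o,B,C,D,E,F,G,H,I], logical=[G,H,I,o,B,C,D,E,F]
After op 6 (swap(0, 5)): offset=6, physical=[o,B,G,D,E,F,C,H,I], logical=[C,H,I,o,B,G,D,E,F]
After op 7 (rotate(-3)): offset=3, physical=[o,B,G,D,E,F,C,H,I], logical=[D,E,F,C,H,I,o,B,G]
After op 8 (rotate(-1)): offset=2, physical=[o,B,G,D,E,F,C,H,I], logical=[G,D,E,F,C,H,I,o,B]
After op 9 (rotate(-2)): offset=0, physical=[o,B,G,D,E,F,C,H,I], logical=[o,B,G,D,E,F,C,H,I]
After op 10 (rotate(-3)): offset=6, physical=[o,B,G,D,E,F,C,H,I], logical=[C,H,I,o,B,G,D,E,F]

Answer: G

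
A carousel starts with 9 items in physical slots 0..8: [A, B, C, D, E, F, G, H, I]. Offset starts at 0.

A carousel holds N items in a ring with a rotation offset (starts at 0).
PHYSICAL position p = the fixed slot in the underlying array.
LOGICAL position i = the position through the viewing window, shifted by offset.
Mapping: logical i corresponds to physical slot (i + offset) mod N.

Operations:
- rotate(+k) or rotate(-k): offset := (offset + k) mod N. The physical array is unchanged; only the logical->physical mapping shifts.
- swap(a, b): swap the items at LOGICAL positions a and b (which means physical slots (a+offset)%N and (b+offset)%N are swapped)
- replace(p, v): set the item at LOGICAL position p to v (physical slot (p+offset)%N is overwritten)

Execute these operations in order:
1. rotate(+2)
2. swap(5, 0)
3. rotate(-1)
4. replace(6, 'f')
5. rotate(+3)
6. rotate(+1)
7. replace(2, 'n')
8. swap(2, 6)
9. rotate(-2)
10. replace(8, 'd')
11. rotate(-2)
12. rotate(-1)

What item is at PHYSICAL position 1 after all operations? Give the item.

After op 1 (rotate(+2)): offset=2, physical=[A,B,C,D,E,F,G,H,I], logical=[C,D,E,F,G,H,I,A,B]
After op 2 (swap(5, 0)): offset=2, physical=[A,B,H,D,E,F,G,C,I], logical=[H,D,E,F,G,C,I,A,B]
After op 3 (rotate(-1)): offset=1, physical=[A,B,H,D,E,F,G,C,I], logical=[B,H,D,E,F,G,C,I,A]
After op 4 (replace(6, 'f')): offset=1, physical=[A,B,H,D,E,F,G,f,I], logical=[B,H,D,E,F,G,f,I,A]
After op 5 (rotate(+3)): offset=4, physical=[A,B,H,D,E,F,G,f,I], logical=[E,F,G,f,I,A,B,H,D]
After op 6 (rotate(+1)): offset=5, physical=[A,B,H,D,E,F,G,f,I], logical=[F,G,f,I,A,B,H,D,E]
After op 7 (replace(2, 'n')): offset=5, physical=[A,B,H,D,E,F,G,n,I], logical=[F,G,n,I,A,B,H,D,E]
After op 8 (swap(2, 6)): offset=5, physical=[A,B,n,D,E,F,G,H,I], logical=[F,G,H,I,A,B,n,D,E]
After op 9 (rotate(-2)): offset=3, physical=[A,B,n,D,E,F,G,H,I], logical=[D,E,F,G,H,I,A,B,n]
After op 10 (replace(8, 'd')): offset=3, physical=[A,B,d,D,E,F,G,H,I], logical=[D,E,F,G,H,I,A,B,d]
After op 11 (rotate(-2)): offset=1, physical=[A,B,d,D,E,F,G,H,I], logical=[B,d,D,E,F,G,H,I,A]
After op 12 (rotate(-1)): offset=0, physical=[A,B,d,D,E,F,G,H,I], logical=[A,B,d,D,E,F,G,H,I]

Answer: B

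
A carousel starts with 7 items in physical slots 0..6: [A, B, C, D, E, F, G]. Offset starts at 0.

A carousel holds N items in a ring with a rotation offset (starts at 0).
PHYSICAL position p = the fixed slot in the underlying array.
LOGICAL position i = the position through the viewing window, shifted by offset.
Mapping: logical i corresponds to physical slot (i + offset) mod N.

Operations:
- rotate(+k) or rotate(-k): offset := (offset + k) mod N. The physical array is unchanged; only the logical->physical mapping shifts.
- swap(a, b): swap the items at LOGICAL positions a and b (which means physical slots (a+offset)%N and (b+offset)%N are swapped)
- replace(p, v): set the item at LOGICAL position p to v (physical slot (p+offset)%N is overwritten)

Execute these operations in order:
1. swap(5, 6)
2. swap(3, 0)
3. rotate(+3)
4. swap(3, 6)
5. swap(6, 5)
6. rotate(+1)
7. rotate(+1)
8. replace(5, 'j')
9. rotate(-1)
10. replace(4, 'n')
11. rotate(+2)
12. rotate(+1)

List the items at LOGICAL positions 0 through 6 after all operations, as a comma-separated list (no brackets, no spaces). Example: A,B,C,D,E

After op 1 (swap(5, 6)): offset=0, physical=[A,B,C,D,E,G,F], logical=[A,B,C,D,E,G,F]
After op 2 (swap(3, 0)): offset=0, physical=[D,B,C,A,E,G,F], logical=[D,B,C,A,E,G,F]
After op 3 (rotate(+3)): offset=3, physical=[D,B,C,A,E,G,F], logical=[A,E,G,F,D,B,C]
After op 4 (swap(3, 6)): offset=3, physical=[D,B,F,A,E,G,C], logical=[A,E,G,C,D,B,F]
After op 5 (swap(6, 5)): offset=3, physical=[D,F,B,A,E,G,C], logical=[A,E,G,C,D,F,B]
After op 6 (rotate(+1)): offset=4, physical=[D,F,B,A,E,G,C], logical=[E,G,C,D,F,B,A]
After op 7 (rotate(+1)): offset=5, physical=[D,F,B,A,E,G,C], logical=[G,C,D,F,B,A,E]
After op 8 (replace(5, 'j')): offset=5, physical=[D,F,B,j,E,G,C], logical=[G,C,D,F,B,j,E]
After op 9 (rotate(-1)): offset=4, physical=[D,F,B,j,E,G,C], logical=[E,G,C,D,F,B,j]
After op 10 (replace(4, 'n')): offset=4, physical=[D,n,B,j,E,G,C], logical=[E,G,C,D,n,B,j]
After op 11 (rotate(+2)): offset=6, physical=[D,n,B,j,E,G,C], logical=[C,D,n,B,j,E,G]
After op 12 (rotate(+1)): offset=0, physical=[D,n,B,j,E,G,C], logical=[D,n,B,j,E,G,C]

Answer: D,n,B,j,E,G,C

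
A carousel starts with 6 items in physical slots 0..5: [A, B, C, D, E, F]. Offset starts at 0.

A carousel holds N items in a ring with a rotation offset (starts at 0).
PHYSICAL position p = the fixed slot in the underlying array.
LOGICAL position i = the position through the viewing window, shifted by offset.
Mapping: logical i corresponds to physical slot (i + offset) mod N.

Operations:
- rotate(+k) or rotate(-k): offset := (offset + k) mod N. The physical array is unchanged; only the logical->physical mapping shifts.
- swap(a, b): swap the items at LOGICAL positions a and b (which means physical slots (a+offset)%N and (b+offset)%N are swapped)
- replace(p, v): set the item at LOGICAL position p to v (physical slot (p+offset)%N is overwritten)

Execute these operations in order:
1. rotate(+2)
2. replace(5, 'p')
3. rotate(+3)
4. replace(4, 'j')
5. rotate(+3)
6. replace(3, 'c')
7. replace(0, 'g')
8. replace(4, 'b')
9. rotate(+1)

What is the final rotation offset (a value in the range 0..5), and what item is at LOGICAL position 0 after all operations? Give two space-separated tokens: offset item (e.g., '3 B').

After op 1 (rotate(+2)): offset=2, physical=[A,B,C,D,E,F], logical=[C,D,E,F,A,B]
After op 2 (replace(5, 'p')): offset=2, physical=[A,p,C,D,E,F], logical=[C,D,E,F,A,p]
After op 3 (rotate(+3)): offset=5, physical=[A,p,C,D,E,F], logical=[F,A,p,C,D,E]
After op 4 (replace(4, 'j')): offset=5, physical=[A,p,C,j,E,F], logical=[F,A,p,C,j,E]
After op 5 (rotate(+3)): offset=2, physical=[A,p,C,j,E,F], logical=[C,j,E,F,A,p]
After op 6 (replace(3, 'c')): offset=2, physical=[A,p,C,j,E,c], logical=[C,j,E,c,A,p]
After op 7 (replace(0, 'g')): offset=2, physical=[A,p,g,j,E,c], logical=[g,j,E,c,A,p]
After op 8 (replace(4, 'b')): offset=2, physical=[b,p,g,j,E,c], logical=[g,j,E,c,b,p]
After op 9 (rotate(+1)): offset=3, physical=[b,p,g,j,E,c], logical=[j,E,c,b,p,g]

Answer: 3 j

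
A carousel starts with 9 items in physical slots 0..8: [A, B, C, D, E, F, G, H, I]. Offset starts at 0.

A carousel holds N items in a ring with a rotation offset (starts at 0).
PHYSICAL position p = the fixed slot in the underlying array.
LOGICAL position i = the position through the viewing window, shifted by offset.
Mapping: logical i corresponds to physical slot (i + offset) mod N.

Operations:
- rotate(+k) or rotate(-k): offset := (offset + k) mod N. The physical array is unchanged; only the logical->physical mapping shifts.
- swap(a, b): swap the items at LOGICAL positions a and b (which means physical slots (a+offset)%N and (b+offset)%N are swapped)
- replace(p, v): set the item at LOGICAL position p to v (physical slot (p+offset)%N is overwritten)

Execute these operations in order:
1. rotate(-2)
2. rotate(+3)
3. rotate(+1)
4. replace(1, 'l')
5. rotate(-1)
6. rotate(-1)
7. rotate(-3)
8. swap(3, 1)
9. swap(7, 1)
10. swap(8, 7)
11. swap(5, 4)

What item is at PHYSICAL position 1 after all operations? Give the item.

Answer: C

Derivation:
After op 1 (rotate(-2)): offset=7, physical=[A,B,C,D,E,F,G,H,I], logical=[H,I,A,B,C,D,E,F,G]
After op 2 (rotate(+3)): offset=1, physical=[A,B,C,D,E,F,G,H,I], logical=[B,C,D,E,F,G,H,I,A]
After op 3 (rotate(+1)): offset=2, physical=[A,B,C,D,E,F,G,H,I], logical=[C,D,E,F,G,H,I,A,B]
After op 4 (replace(1, 'l')): offset=2, physical=[A,B,C,l,E,F,G,H,I], logical=[C,l,E,F,G,H,I,A,B]
After op 5 (rotate(-1)): offset=1, physical=[A,B,C,l,E,F,G,H,I], logical=[B,C,l,E,F,G,H,I,A]
After op 6 (rotate(-1)): offset=0, physical=[A,B,C,l,E,F,G,H,I], logical=[A,B,C,l,E,F,G,H,I]
After op 7 (rotate(-3)): offset=6, physical=[A,B,C,l,E,F,G,H,I], logical=[G,H,I,A,B,C,l,E,F]
After op 8 (swap(3, 1)): offset=6, physical=[H,B,C,l,E,F,G,A,I], logical=[G,A,I,H,B,C,l,E,F]
After op 9 (swap(7, 1)): offset=6, physical=[H,B,C,l,A,F,G,E,I], logical=[G,E,I,H,B,C,l,A,F]
After op 10 (swap(8, 7)): offset=6, physical=[H,B,C,l,F,A,G,E,I], logical=[G,E,I,H,B,C,l,F,A]
After op 11 (swap(5, 4)): offset=6, physical=[H,C,B,l,F,A,G,E,I], logical=[G,E,I,H,C,B,l,F,A]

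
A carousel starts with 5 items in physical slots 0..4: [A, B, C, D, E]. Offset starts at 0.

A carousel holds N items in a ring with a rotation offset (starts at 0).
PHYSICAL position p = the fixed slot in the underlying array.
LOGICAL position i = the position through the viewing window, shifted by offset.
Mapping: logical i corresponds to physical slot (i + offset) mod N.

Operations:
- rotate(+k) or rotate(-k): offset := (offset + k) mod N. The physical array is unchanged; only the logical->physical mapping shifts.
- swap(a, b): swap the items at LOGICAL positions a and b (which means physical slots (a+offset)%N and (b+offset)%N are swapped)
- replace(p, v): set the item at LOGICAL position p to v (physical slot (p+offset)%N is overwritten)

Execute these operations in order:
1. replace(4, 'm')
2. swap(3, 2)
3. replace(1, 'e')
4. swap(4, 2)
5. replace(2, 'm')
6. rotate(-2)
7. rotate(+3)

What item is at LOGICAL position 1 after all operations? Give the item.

After op 1 (replace(4, 'm')): offset=0, physical=[A,B,C,D,m], logical=[A,B,C,D,m]
After op 2 (swap(3, 2)): offset=0, physical=[A,B,D,C,m], logical=[A,B,D,C,m]
After op 3 (replace(1, 'e')): offset=0, physical=[A,e,D,C,m], logical=[A,e,D,C,m]
After op 4 (swap(4, 2)): offset=0, physical=[A,e,m,C,D], logical=[A,e,m,C,D]
After op 5 (replace(2, 'm')): offset=0, physical=[A,e,m,C,D], logical=[A,e,m,C,D]
After op 6 (rotate(-2)): offset=3, physical=[A,e,m,C,D], logical=[C,D,A,e,m]
After op 7 (rotate(+3)): offset=1, physical=[A,e,m,C,D], logical=[e,m,C,D,A]

Answer: m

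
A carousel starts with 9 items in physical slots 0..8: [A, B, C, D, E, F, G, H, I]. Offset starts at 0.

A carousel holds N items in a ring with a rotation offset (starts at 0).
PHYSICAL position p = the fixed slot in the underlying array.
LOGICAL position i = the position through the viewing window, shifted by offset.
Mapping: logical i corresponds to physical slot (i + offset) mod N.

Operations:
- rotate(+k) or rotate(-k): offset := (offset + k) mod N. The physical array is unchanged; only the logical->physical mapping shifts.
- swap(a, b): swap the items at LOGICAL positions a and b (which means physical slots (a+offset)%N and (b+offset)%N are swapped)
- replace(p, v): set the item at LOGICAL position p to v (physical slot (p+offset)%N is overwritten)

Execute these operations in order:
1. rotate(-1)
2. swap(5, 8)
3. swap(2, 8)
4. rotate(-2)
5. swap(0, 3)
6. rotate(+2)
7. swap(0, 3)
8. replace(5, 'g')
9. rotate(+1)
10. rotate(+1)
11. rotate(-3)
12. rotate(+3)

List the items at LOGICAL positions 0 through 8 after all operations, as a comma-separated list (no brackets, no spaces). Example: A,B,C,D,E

Answer: E,I,D,g,F,A,B,C,G

Derivation:
After op 1 (rotate(-1)): offset=8, physical=[A,B,C,D,E,F,G,H,I], logical=[I,A,B,C,D,E,F,G,H]
After op 2 (swap(5, 8)): offset=8, physical=[A,B,C,D,H,F,G,E,I], logical=[I,A,B,C,D,H,F,G,E]
After op 3 (swap(2, 8)): offset=8, physical=[A,E,C,D,H,F,G,B,I], logical=[I,A,E,C,D,H,F,G,B]
After op 4 (rotate(-2)): offset=6, physical=[A,E,C,D,H,F,G,B,I], logical=[G,B,I,A,E,C,D,H,F]
After op 5 (swap(0, 3)): offset=6, physical=[G,E,C,D,H,F,A,B,I], logical=[A,B,I,G,E,C,D,H,F]
After op 6 (rotate(+2)): offset=8, physical=[G,E,C,D,H,F,A,B,I], logical=[I,G,E,C,D,H,F,A,B]
After op 7 (swap(0, 3)): offset=8, physical=[G,E,I,D,H,F,A,B,C], logical=[C,G,E,I,D,H,F,A,B]
After op 8 (replace(5, 'g')): offset=8, physical=[G,E,I,D,g,F,A,B,C], logical=[C,G,E,I,D,g,F,A,B]
After op 9 (rotate(+1)): offset=0, physical=[G,E,I,D,g,F,A,B,C], logical=[G,E,I,D,g,F,A,B,C]
After op 10 (rotate(+1)): offset=1, physical=[G,E,I,D,g,F,A,B,C], logical=[E,I,D,g,F,A,B,C,G]
After op 11 (rotate(-3)): offset=7, physical=[G,E,I,D,g,F,A,B,C], logical=[B,C,G,E,I,D,g,F,A]
After op 12 (rotate(+3)): offset=1, physical=[G,E,I,D,g,F,A,B,C], logical=[E,I,D,g,F,A,B,C,G]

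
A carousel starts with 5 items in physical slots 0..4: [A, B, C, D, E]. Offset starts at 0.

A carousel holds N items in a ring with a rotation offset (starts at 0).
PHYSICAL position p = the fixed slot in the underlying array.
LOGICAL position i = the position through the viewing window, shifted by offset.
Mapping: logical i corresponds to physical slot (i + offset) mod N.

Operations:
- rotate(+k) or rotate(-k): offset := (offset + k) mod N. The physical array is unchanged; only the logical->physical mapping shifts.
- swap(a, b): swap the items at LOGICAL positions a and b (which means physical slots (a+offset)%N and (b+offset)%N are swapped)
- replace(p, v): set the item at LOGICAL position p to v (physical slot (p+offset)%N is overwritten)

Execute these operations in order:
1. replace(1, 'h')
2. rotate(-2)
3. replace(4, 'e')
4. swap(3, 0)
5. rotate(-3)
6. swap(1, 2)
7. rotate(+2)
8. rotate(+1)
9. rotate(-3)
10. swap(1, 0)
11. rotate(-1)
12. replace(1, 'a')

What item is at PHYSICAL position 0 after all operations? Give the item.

Answer: a

Derivation:
After op 1 (replace(1, 'h')): offset=0, physical=[A,h,C,D,E], logical=[A,h,C,D,E]
After op 2 (rotate(-2)): offset=3, physical=[A,h,C,D,E], logical=[D,E,A,h,C]
After op 3 (replace(4, 'e')): offset=3, physical=[A,h,e,D,E], logical=[D,E,A,h,e]
After op 4 (swap(3, 0)): offset=3, physical=[A,D,e,h,E], logical=[h,E,A,D,e]
After op 5 (rotate(-3)): offset=0, physical=[A,D,e,h,E], logical=[A,D,e,h,E]
After op 6 (swap(1, 2)): offset=0, physical=[A,e,D,h,E], logical=[A,e,D,h,E]
After op 7 (rotate(+2)): offset=2, physical=[A,e,D,h,E], logical=[D,h,E,A,e]
After op 8 (rotate(+1)): offset=3, physical=[A,e,D,h,E], logical=[h,E,A,e,D]
After op 9 (rotate(-3)): offset=0, physical=[A,e,D,h,E], logical=[A,e,D,h,E]
After op 10 (swap(1, 0)): offset=0, physical=[e,A,D,h,E], logical=[e,A,D,h,E]
After op 11 (rotate(-1)): offset=4, physical=[e,A,D,h,E], logical=[E,e,A,D,h]
After op 12 (replace(1, 'a')): offset=4, physical=[a,A,D,h,E], logical=[E,a,A,D,h]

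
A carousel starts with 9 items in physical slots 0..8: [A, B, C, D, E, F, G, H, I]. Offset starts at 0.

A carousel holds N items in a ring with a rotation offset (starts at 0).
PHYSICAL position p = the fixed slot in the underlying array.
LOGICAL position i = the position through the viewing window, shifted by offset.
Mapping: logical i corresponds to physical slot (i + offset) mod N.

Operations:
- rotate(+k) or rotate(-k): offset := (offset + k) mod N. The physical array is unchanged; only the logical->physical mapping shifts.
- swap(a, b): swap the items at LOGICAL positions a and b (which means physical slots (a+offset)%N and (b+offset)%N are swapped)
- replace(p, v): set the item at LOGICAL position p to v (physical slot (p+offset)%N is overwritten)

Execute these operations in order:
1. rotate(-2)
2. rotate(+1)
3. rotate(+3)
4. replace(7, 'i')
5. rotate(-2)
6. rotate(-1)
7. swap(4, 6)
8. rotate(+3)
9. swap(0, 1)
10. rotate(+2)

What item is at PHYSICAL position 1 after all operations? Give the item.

After op 1 (rotate(-2)): offset=7, physical=[A,B,C,D,E,F,G,H,I], logical=[H,I,A,B,C,D,E,F,G]
After op 2 (rotate(+1)): offset=8, physical=[A,B,C,D,E,F,G,H,I], logical=[I,A,B,C,D,E,F,G,H]
After op 3 (rotate(+3)): offset=2, physical=[A,B,C,D,E,F,G,H,I], logical=[C,D,E,F,G,H,I,A,B]
After op 4 (replace(7, 'i')): offset=2, physical=[i,B,C,D,E,F,G,H,I], logical=[C,D,E,F,G,H,I,i,B]
After op 5 (rotate(-2)): offset=0, physical=[i,B,C,D,E,F,G,H,I], logical=[i,B,C,D,E,F,G,H,I]
After op 6 (rotate(-1)): offset=8, physical=[i,B,C,D,E,F,G,H,I], logical=[I,i,B,C,D,E,F,G,H]
After op 7 (swap(4, 6)): offset=8, physical=[i,B,C,F,E,D,G,H,I], logical=[I,i,B,C,F,E,D,G,H]
After op 8 (rotate(+3)): offset=2, physical=[i,B,C,F,E,D,G,H,I], logical=[C,F,E,D,G,H,I,i,B]
After op 9 (swap(0, 1)): offset=2, physical=[i,B,F,C,E,D,G,H,I], logical=[F,C,E,D,G,H,I,i,B]
After op 10 (rotate(+2)): offset=4, physical=[i,B,F,C,E,D,G,H,I], logical=[E,D,G,H,I,i,B,F,C]

Answer: B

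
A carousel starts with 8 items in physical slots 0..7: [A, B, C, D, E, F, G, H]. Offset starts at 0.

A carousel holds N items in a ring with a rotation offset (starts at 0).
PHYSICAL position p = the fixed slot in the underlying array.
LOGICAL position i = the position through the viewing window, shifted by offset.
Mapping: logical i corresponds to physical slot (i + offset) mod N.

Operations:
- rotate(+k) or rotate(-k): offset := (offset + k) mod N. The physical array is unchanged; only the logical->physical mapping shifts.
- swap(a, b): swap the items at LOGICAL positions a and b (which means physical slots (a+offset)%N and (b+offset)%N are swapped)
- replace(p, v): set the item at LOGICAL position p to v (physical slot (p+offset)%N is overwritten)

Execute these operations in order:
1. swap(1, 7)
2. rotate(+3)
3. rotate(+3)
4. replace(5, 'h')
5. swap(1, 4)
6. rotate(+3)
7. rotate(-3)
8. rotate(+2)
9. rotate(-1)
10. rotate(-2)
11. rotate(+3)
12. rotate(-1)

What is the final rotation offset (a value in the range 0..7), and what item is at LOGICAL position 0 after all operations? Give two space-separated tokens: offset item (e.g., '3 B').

After op 1 (swap(1, 7)): offset=0, physical=[A,H,C,D,E,F,G,B], logical=[A,H,C,D,E,F,G,B]
After op 2 (rotate(+3)): offset=3, physical=[A,H,C,D,E,F,G,B], logical=[D,E,F,G,B,A,H,C]
After op 3 (rotate(+3)): offset=6, physical=[A,H,C,D,E,F,G,B], logical=[G,B,A,H,C,D,E,F]
After op 4 (replace(5, 'h')): offset=6, physical=[A,H,C,h,E,F,G,B], logical=[G,B,A,H,C,h,E,F]
After op 5 (swap(1, 4)): offset=6, physical=[A,H,B,h,E,F,G,C], logical=[G,C,A,H,B,h,E,F]
After op 6 (rotate(+3)): offset=1, physical=[A,H,B,h,E,F,G,C], logical=[H,B,h,E,F,G,C,A]
After op 7 (rotate(-3)): offset=6, physical=[A,H,B,h,E,F,G,C], logical=[G,C,A,H,B,h,E,F]
After op 8 (rotate(+2)): offset=0, physical=[A,H,B,h,E,F,G,C], logical=[A,H,B,h,E,F,G,C]
After op 9 (rotate(-1)): offset=7, physical=[A,H,B,h,E,F,G,C], logical=[C,A,H,B,h,E,F,G]
After op 10 (rotate(-2)): offset=5, physical=[A,H,B,h,E,F,G,C], logical=[F,G,C,A,H,B,h,E]
After op 11 (rotate(+3)): offset=0, physical=[A,H,B,h,E,F,G,C], logical=[A,H,B,h,E,F,G,C]
After op 12 (rotate(-1)): offset=7, physical=[A,H,B,h,E,F,G,C], logical=[C,A,H,B,h,E,F,G]

Answer: 7 C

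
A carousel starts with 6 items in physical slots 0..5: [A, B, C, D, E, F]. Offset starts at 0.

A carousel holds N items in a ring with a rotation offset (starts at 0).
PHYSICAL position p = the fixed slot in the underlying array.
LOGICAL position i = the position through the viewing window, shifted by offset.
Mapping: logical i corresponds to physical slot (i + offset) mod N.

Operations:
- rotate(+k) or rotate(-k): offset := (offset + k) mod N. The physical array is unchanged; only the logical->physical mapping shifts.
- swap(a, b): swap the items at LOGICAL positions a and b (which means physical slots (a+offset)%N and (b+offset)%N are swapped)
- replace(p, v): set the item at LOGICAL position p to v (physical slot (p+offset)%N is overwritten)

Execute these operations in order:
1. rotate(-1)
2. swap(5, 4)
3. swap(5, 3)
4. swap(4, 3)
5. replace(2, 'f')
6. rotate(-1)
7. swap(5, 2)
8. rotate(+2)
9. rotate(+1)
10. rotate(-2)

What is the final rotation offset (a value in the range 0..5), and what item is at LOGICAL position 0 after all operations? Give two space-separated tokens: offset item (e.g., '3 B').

Answer: 5 F

Derivation:
After op 1 (rotate(-1)): offset=5, physical=[A,B,C,D,E,F], logical=[F,A,B,C,D,E]
After op 2 (swap(5, 4)): offset=5, physical=[A,B,C,E,D,F], logical=[F,A,B,C,E,D]
After op 3 (swap(5, 3)): offset=5, physical=[A,B,D,E,C,F], logical=[F,A,B,D,E,C]
After op 4 (swap(4, 3)): offset=5, physical=[A,B,E,D,C,F], logical=[F,A,B,E,D,C]
After op 5 (replace(2, 'f')): offset=5, physical=[A,f,E,D,C,F], logical=[F,A,f,E,D,C]
After op 6 (rotate(-1)): offset=4, physical=[A,f,E,D,C,F], logical=[C,F,A,f,E,D]
After op 7 (swap(5, 2)): offset=4, physical=[D,f,E,A,C,F], logical=[C,F,D,f,E,A]
After op 8 (rotate(+2)): offset=0, physical=[D,f,E,A,C,F], logical=[D,f,E,A,C,F]
After op 9 (rotate(+1)): offset=1, physical=[D,f,E,A,C,F], logical=[f,E,A,C,F,D]
After op 10 (rotate(-2)): offset=5, physical=[D,f,E,A,C,F], logical=[F,D,f,E,A,C]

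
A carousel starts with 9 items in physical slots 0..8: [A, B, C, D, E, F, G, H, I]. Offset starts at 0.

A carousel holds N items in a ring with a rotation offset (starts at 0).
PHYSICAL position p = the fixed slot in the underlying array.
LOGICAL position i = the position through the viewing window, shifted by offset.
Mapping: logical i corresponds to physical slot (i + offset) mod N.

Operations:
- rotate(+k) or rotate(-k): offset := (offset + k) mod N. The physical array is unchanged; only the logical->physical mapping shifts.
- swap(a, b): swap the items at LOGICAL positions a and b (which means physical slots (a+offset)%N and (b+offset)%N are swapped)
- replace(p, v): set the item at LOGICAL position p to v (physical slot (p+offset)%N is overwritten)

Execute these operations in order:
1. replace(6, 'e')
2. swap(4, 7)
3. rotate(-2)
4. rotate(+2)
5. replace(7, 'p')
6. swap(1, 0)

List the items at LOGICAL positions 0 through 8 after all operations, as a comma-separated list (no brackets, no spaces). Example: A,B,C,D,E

After op 1 (replace(6, 'e')): offset=0, physical=[A,B,C,D,E,F,e,H,I], logical=[A,B,C,D,E,F,e,H,I]
After op 2 (swap(4, 7)): offset=0, physical=[A,B,C,D,H,F,e,E,I], logical=[A,B,C,D,H,F,e,E,I]
After op 3 (rotate(-2)): offset=7, physical=[A,B,C,D,H,F,e,E,I], logical=[E,I,A,B,C,D,H,F,e]
After op 4 (rotate(+2)): offset=0, physical=[A,B,C,D,H,F,e,E,I], logical=[A,B,C,D,H,F,e,E,I]
After op 5 (replace(7, 'p')): offset=0, physical=[A,B,C,D,H,F,e,p,I], logical=[A,B,C,D,H,F,e,p,I]
After op 6 (swap(1, 0)): offset=0, physical=[B,A,C,D,H,F,e,p,I], logical=[B,A,C,D,H,F,e,p,I]

Answer: B,A,C,D,H,F,e,p,I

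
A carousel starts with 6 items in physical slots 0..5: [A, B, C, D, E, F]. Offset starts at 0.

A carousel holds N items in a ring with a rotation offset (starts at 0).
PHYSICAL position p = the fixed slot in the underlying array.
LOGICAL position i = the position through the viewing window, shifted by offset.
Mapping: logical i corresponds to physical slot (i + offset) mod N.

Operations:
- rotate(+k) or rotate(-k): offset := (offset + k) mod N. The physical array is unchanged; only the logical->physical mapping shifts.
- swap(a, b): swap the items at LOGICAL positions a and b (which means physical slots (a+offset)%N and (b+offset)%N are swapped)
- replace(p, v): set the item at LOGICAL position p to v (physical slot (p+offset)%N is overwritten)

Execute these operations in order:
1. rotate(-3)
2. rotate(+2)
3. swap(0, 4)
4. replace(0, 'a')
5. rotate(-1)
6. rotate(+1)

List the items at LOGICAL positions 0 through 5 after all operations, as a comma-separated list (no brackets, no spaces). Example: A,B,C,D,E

After op 1 (rotate(-3)): offset=3, physical=[A,B,C,D,E,F], logical=[D,E,F,A,B,C]
After op 2 (rotate(+2)): offset=5, physical=[A,B,C,D,E,F], logical=[F,A,B,C,D,E]
After op 3 (swap(0, 4)): offset=5, physical=[A,B,C,F,E,D], logical=[D,A,B,C,F,E]
After op 4 (replace(0, 'a')): offset=5, physical=[A,B,C,F,E,a], logical=[a,A,B,C,F,E]
After op 5 (rotate(-1)): offset=4, physical=[A,B,C,F,E,a], logical=[E,a,A,B,C,F]
After op 6 (rotate(+1)): offset=5, physical=[A,B,C,F,E,a], logical=[a,A,B,C,F,E]

Answer: a,A,B,C,F,E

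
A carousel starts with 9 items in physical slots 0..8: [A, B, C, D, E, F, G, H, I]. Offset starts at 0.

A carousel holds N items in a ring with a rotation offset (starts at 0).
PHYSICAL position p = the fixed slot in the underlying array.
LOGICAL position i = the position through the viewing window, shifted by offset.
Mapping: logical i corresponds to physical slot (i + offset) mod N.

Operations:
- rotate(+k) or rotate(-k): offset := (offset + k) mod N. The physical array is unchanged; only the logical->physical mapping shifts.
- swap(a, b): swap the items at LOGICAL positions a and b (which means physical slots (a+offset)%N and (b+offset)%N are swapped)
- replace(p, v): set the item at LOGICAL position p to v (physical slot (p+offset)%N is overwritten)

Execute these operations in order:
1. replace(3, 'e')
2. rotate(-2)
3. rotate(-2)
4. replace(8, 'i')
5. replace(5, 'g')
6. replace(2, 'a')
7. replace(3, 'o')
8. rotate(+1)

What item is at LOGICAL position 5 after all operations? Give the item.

After op 1 (replace(3, 'e')): offset=0, physical=[A,B,C,e,E,F,G,H,I], logical=[A,B,C,e,E,F,G,H,I]
After op 2 (rotate(-2)): offset=7, physical=[A,B,C,e,E,F,G,H,I], logical=[H,I,A,B,C,e,E,F,G]
After op 3 (rotate(-2)): offset=5, physical=[A,B,C,e,E,F,G,H,I], logical=[F,G,H,I,A,B,C,e,E]
After op 4 (replace(8, 'i')): offset=5, physical=[A,B,C,e,i,F,G,H,I], logical=[F,G,H,I,A,B,C,e,i]
After op 5 (replace(5, 'g')): offset=5, physical=[A,g,C,e,i,F,G,H,I], logical=[F,G,H,I,A,g,C,e,i]
After op 6 (replace(2, 'a')): offset=5, physical=[A,g,C,e,i,F,G,a,I], logical=[F,G,a,I,A,g,C,e,i]
After op 7 (replace(3, 'o')): offset=5, physical=[A,g,C,e,i,F,G,a,o], logical=[F,G,a,o,A,g,C,e,i]
After op 8 (rotate(+1)): offset=6, physical=[A,g,C,e,i,F,G,a,o], logical=[G,a,o,A,g,C,e,i,F]

Answer: C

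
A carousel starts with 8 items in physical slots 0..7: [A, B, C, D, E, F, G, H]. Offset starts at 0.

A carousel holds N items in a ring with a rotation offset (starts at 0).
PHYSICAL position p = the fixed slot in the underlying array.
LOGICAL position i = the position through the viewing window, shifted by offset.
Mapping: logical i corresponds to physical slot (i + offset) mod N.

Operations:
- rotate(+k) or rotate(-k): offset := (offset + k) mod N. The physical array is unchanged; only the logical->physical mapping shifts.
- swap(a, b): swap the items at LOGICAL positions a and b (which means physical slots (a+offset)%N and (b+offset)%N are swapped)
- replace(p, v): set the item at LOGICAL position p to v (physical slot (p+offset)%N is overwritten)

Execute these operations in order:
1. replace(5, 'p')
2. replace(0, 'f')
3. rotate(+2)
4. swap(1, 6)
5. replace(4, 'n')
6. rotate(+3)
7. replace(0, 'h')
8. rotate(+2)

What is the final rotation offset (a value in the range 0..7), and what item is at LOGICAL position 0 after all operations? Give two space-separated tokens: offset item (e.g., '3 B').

After op 1 (replace(5, 'p')): offset=0, physical=[A,B,C,D,E,p,G,H], logical=[A,B,C,D,E,p,G,H]
After op 2 (replace(0, 'f')): offset=0, physical=[f,B,C,D,E,p,G,H], logical=[f,B,C,D,E,p,G,H]
After op 3 (rotate(+2)): offset=2, physical=[f,B,C,D,E,p,G,H], logical=[C,D,E,p,G,H,f,B]
After op 4 (swap(1, 6)): offset=2, physical=[D,B,C,f,E,p,G,H], logical=[C,f,E,p,G,H,D,B]
After op 5 (replace(4, 'n')): offset=2, physical=[D,B,C,f,E,p,n,H], logical=[C,f,E,p,n,H,D,B]
After op 6 (rotate(+3)): offset=5, physical=[D,B,C,f,E,p,n,H], logical=[p,n,H,D,B,C,f,E]
After op 7 (replace(0, 'h')): offset=5, physical=[D,B,C,f,E,h,n,H], logical=[h,n,H,D,B,C,f,E]
After op 8 (rotate(+2)): offset=7, physical=[D,B,C,f,E,h,n,H], logical=[H,D,B,C,f,E,h,n]

Answer: 7 H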